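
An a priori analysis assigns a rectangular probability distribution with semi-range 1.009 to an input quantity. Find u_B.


u_B = half_width / sqrt(3)
u_B = 1.009 / 1.7320508
u_B = 0.5825

0.5825


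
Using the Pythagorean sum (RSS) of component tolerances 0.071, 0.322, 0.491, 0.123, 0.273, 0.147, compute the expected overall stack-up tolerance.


RSS = sqrt(0.071^2 + 0.322^2 + 0.491^2 + 0.123^2 + 0.273^2 + 0.147^2)
= sqrt(0.461073)
= 0.6790

0.6790


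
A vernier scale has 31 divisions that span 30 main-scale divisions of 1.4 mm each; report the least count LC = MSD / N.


LC = MSD / n_div
= 1.4 / 31
= 0.0452

0.0452


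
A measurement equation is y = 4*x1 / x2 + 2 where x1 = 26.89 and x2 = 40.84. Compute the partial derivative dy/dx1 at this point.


y = 4*x1 / x2 + 2
dy/dx1 = 4/x2
Evaluate at x2 = 40.84: c1 = 4 / 40.84
c1 = 0.0979

0.0979


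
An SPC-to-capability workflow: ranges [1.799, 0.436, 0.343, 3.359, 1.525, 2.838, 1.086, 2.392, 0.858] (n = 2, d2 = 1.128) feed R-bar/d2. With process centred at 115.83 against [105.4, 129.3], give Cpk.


R_bar = (1.799 + 0.436 + 0.343 + 3.359 + 1.525 + 2.838 + 1.086 + 2.392 + 0.858) / 9 = 1.6262222
sigma = R_bar / d2 = 1.6262222 / 1.128 = 1.4416863
Cp = (USL - LSL)/(6*sigma) = (129.3 - 105.4)/(6*1.4416863) = 2.7630
Cpu = (129.3 - 115.83)/(3*1.4416863) = 3.1144
Cpl = (115.83 - 105.4)/(3*1.4416863) = 2.4115
Cpk = min(Cpu, Cpl) = 2.4115

2.4115


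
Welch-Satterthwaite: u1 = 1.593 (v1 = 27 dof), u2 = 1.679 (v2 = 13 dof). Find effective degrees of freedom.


uc = sqrt(u1^2 + u2^2) = sqrt(1.593^2 + 1.679^2) = 2.3144524
v_eff = uc^4 / (u1^4/v1 + u2^4/v2)
= 2.3144524^4 / (1.593^4/27 + 1.679^4/13)
= 28.694127 / 0.84981311
v_eff = 33.7652

33.7652


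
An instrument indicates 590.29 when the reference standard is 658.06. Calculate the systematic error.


Systematic error = measured - true
= 590.29 - 658.06
= -67.7700

-67.7700


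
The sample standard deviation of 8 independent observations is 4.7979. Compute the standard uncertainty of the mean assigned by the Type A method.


u_A = s / sqrt(n)
u_A = 4.7979 / sqrt(8)
u_A = 4.7979 / 2.8284271
u_A = 1.6963

1.6963


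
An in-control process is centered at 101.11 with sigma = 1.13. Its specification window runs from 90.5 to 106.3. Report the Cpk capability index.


Cpu = (USL - mean) / (3*sigma) = (106.3 - 101.11) / (3*1.13) = 1.5310
Cpl = (mean - LSL) / (3*sigma) = (101.11 - 90.5) / (3*1.13) = 3.1298
Cpk = min(Cpu, Cpl) = 1.5310

1.5310


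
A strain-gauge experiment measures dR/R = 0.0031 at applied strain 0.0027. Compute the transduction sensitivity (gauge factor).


GF = (dR/R) / epsilon
= 0.0031 / 0.0027
= 1.1481

1.1481


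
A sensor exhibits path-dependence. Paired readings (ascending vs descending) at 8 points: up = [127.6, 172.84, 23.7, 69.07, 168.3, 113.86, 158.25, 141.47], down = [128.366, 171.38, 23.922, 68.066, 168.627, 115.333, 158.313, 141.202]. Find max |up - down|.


|127.6 - 128.366| = 0.7660
|172.84 - 171.38| = 1.4600
|23.7 - 23.922| = 0.2220
|69.07 - 68.066| = 1.0040
|168.3 - 168.627| = 0.3270
|113.86 - 115.333| = 1.4730
|158.25 - 158.313| = 0.0630
|141.47 - 141.202| = 0.2680
hysteresis = max(diffs) = 1.4730

1.4730


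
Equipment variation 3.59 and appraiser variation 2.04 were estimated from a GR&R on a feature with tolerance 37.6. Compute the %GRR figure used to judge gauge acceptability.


GRR = sqrt(EV^2 + AV^2) = sqrt(3.59^2 + 2.04^2) = 4.1291282
%GRR = GRR / tol * 100 = 4.1291282 / 37.6 * 100
%GRR = 10.9817

10.9817


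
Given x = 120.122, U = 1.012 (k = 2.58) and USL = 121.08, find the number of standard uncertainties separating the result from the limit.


u = U / k = 1.012 / 2.58 = 0.39224806
margin = |USL - x| = |121.08 - 120.122| = 0.958
z = margin / u = 0.958 / 0.39224806
z = 2.4423

2.4423


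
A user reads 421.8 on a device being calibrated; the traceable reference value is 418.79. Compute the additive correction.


Correction = standard - reading
= 418.79 - 421.8
= -3.0100

-3.0100


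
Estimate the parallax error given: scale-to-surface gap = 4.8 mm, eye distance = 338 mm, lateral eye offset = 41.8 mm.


error = h * offset / d
= 4.8 * 41.8 / 338
= 0.5936

0.5936


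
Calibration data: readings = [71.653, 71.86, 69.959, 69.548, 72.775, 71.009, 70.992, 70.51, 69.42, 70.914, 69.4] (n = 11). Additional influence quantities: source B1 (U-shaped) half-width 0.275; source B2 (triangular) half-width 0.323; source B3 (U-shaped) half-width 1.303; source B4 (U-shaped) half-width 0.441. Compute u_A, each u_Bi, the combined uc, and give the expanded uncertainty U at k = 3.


mean = (71.653 + 71.86 + 69.959 + 69.548 + 72.775 + 71.009 + 70.992 + 70.51 + 69.42 + 70.914 + 69.4) / 11 = 70.73090909
s = sqrt(sum((x - mean)^2)/(n-1)) = 1.0961821
u_A = s / sqrt(n) = 1.0961821 / sqrt(11) = 0.33051134
u_B1 = 0.275 / sqrt(2) = 0.19445436
u_B2 = 0.323 / sqrt(6) = 0.1318642
u_B3 = 1.303 / sqrt(2) = 0.92136014
u_B4 = 0.441 / sqrt(2) = 0.31183409
uc = sqrt(0.33051134^2 + 0.19445436^2 + 0.1318642^2 + 0.92136014^2 + 0.31183409^2) = 1.0538422
U = k * uc = 3 * 1.0538422
U = 3.1615

3.1615


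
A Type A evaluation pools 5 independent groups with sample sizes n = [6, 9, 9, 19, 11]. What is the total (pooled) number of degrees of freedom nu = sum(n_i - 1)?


nu = sum_i (n_i - 1)
nu = ((6 - 1) + (9 - 1) + (9 - 1) + (19 - 1) + (11 - 1))
nu = 5 + 8 + 8 + 18 + 10
nu = 49

49


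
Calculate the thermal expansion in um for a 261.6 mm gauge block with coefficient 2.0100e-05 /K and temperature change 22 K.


dL = L * alpha * dT
= 261.6 * 2.0100e-05 * 22
= 0.1156795 mm
dL_um = 0.1156795 * 1000 = 115.6795 um

115.6795


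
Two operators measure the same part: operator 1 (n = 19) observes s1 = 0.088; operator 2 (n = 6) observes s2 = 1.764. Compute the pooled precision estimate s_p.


s_p = sqrt(((n1-1)*s1^2 + (n2-1)*s2^2) / (n1+n2-2))
numerator = (19-1)*0.088^2 + (6-1)*1.764^2 = 0.139392 + 15.55848 = 15.697872
denominator = 19 + 6 - 2 = 23
s_p^2 = 15.697872 / 23 = 0.68251617
s_p = sqrt(0.68251617) = 0.8261

0.8261


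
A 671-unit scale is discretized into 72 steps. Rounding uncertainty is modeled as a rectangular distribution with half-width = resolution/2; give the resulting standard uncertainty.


resolution = range / divisions
resolution = 671 / 72 = 9.3194444
u_res = resolution / (2*sqrt(3))
u_res = 9.3194444 / 3.4641016
u_res = 2.6903

2.6903


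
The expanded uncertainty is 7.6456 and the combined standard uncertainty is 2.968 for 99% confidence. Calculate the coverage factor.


k = U / uc
k = 7.6456 / 2.968
k = 2.576

2.576


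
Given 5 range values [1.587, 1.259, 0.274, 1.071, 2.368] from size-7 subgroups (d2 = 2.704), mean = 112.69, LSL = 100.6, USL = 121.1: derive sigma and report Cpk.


R_bar = (1.587 + 1.259 + 0.274 + 1.071 + 2.368) / 5 = 1.3118
sigma = R_bar / d2 = 1.3118 / 2.704 = 0.48513314
Cp = (USL - LSL)/(6*sigma) = (121.1 - 100.6)/(6*0.48513314) = 7.0427
Cpu = (121.1 - 112.69)/(3*0.48513314) = 5.7785
Cpl = (112.69 - 100.6)/(3*0.48513314) = 8.3070
Cpk = min(Cpu, Cpl) = 5.7785

5.7785


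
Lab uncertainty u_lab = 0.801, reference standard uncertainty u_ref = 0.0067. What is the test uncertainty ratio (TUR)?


TUR = u_lab / u_ref
= 0.801 / 0.0067
= 119.5522

119.5522


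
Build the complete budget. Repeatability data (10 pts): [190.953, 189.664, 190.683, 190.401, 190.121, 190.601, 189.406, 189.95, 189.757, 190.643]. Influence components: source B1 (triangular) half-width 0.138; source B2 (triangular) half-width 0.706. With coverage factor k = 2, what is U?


mean = (190.953 + 189.664 + 190.683 + 190.401 + 190.121 + 190.601 + 189.406 + 189.95 + 189.757 + 190.643) / 10 = 190.2179
s = sqrt(sum((x - mean)^2)/(n-1)) = 0.51394627
u_A = s / sqrt(n) = 0.51394627 / sqrt(10) = 0.16252408
u_B1 = 0.138 / sqrt(6) = 0.056338264
u_B2 = 0.706 / sqrt(6) = 0.28822329
uc = sqrt(0.16252408^2 + 0.056338264^2 + 0.28822329^2) = 0.33564973
U = k * uc = 2 * 0.33564973
U = 0.6713

0.6713


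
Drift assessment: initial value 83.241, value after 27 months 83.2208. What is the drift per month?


rate = (v2 - v1) / months
= (83.2208 - 83.241) / 27
= -0.0202 / 27
= -7.4815e-04

-7.4815e-04


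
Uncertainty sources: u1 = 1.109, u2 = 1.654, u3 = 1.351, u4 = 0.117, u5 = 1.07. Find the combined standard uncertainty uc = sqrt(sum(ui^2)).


uc = sqrt(1.109^2 + 1.654^2 + 1.351^2 + 0.117^2 + 1.07^2)
uc = sqrt(6.949387)
uc = 2.6362

2.6362


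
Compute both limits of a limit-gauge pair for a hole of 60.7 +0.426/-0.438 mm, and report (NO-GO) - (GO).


GO = nominal - lower_tol (smallest hole = maximum material condition)
GO = 60.7 - 0.438 = 60.262
NO-GO = nominal + upper_tol (largest hole = least material condition)
NO-GO = 60.7 + 0.426 = 61.126
spread = NO-GO - GO = 61.126 - 60.262 = 0.8640

0.8640


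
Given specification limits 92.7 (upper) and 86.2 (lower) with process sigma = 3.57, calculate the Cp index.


Cp = (USL - LSL) / (6 * sigma)
= (92.7 - 86.2) / (6 * 3.57)
= 6.5000 / 21.4200
= 0.3035

0.3035


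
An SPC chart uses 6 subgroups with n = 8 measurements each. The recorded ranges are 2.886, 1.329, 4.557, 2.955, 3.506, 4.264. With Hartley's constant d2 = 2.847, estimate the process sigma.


R_bar = (2.886 + 1.329 + 4.557 + 2.955 + 3.506 + 4.264) / 6
R_bar = 19.497 / 6 = 3.2495
sigma_hat = R_bar / d2 = 3.2495 / 2.847 = 1.1414

1.1414


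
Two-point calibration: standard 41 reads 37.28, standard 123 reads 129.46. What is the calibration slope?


slope = (y2 - y1) / (x2 - x1)
= (129.46 - 37.28) / (123 - 41)
= 92.1800 / 82
= 1.1241

1.1241


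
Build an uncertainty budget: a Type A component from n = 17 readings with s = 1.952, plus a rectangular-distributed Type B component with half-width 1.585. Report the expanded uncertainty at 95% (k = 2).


u_A = s / sqrt(n) = 1.952 / sqrt(17) = 0.47342954
u_B = half_width / sqrt(3) = 1.585 / sqrt(3) = 0.91510018
uc = sqrt(u_A^2 + u_B^2) = sqrt(0.47342954^2 + 0.91510018^2) = 1.0303125
U = k * uc = 2 * 1.0303125
U = 2.0606

2.0606


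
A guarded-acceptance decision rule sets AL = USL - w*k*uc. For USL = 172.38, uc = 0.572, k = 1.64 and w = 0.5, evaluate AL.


U = k * uc = 1.64 * 0.572 = 0.93808
guard band g = w * U = 0.5 * 0.93808 = 0.46904
AL = USL - g = 172.38 - 0.46904
AL = 171.9110

171.9110


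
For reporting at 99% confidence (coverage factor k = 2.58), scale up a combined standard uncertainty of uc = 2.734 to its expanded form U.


U = k * uc
U = 2.58 * 2.734
U = 7.0537

7.0537


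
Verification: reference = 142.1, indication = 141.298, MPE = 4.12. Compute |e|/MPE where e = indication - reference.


e = indication - reference = 141.298 - 142.1 = -0.8020
|e| = 0.8020
ratio = |e| / MPE = 0.8020 / 4.12
ratio = 0.1947

0.1947


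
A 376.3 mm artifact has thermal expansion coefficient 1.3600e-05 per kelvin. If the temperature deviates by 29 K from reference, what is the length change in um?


dL = L * alpha * dT
= 376.3 * 1.3600e-05 * 29
= 0.1484127 mm
dL_um = 0.1484127 * 1000 = 148.4127 um

148.4127


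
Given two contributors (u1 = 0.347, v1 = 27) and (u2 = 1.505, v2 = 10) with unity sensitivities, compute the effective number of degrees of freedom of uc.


uc = sqrt(u1^2 + u2^2) = sqrt(0.347^2 + 1.505^2) = 1.544485
v_eff = uc^4 / (u1^4/v1 + u2^4/v2)
= 1.544485^4 / (0.347^4/27 + 1.505^4/10)
= 5.690295 / 0.5135708
v_eff = 11.0799

11.0799


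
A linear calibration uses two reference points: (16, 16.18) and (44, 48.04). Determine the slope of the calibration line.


slope = (y2 - y1) / (x2 - x1)
= (48.04 - 16.18) / (44 - 16)
= 31.8600 / 28
= 1.1379

1.1379


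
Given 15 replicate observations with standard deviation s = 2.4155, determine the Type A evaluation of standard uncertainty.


u_A = s / sqrt(n)
u_A = 2.4155 / sqrt(15)
u_A = 2.4155 / 3.8729833
u_A = 0.6237

0.6237


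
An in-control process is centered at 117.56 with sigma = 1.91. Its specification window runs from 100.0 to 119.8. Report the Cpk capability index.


Cpu = (USL - mean) / (3*sigma) = (119.8 - 117.56) / (3*1.91) = 0.3909
Cpl = (mean - LSL) / (3*sigma) = (117.56 - 100.0) / (3*1.91) = 3.0646
Cpk = min(Cpu, Cpl) = 0.3909

0.3909


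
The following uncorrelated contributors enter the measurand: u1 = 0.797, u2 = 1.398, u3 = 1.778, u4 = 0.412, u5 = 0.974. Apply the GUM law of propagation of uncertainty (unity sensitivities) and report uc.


uc = sqrt(0.797^2 + 1.398^2 + 1.778^2 + 0.412^2 + 0.974^2)
uc = sqrt(6.869317)
uc = 2.6209

2.6209


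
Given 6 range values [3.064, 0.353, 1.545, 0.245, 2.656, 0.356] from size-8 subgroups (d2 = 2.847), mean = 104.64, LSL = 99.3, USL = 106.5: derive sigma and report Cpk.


R_bar = (3.064 + 0.353 + 1.545 + 0.245 + 2.656 + 0.356) / 6 = 1.3698333
sigma = R_bar / d2 = 1.3698333 / 2.847 = 0.48114974
Cp = (USL - LSL)/(6*sigma) = (106.5 - 99.3)/(6*0.48114974) = 2.4940
Cpu = (106.5 - 104.64)/(3*0.48114974) = 1.2886
Cpl = (104.64 - 99.3)/(3*0.48114974) = 3.6995
Cpk = min(Cpu, Cpl) = 1.2886

1.2886


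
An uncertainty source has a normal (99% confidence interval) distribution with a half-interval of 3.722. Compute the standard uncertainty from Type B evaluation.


u_B = half_width / 2.576
u_B = 3.722 / 2.576
u_B = 1.4449

1.4449


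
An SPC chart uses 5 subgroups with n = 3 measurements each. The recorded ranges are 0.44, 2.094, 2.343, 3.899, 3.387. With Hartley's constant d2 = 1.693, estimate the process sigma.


R_bar = (0.44 + 2.094 + 2.343 + 3.899 + 3.387) / 5
R_bar = 12.163 / 5 = 2.4326
sigma_hat = R_bar / d2 = 2.4326 / 1.693 = 1.4369

1.4369


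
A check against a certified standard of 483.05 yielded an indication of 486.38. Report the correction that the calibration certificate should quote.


Correction = standard - reading
= 483.05 - 486.38
= -3.3300

-3.3300


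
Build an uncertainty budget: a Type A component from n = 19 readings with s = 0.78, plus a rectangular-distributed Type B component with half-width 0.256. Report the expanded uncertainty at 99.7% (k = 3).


u_A = s / sqrt(n) = 0.78 / sqrt(19) = 0.17894427
u_B = half_width / sqrt(3) = 0.256 / sqrt(3) = 0.14780167
uc = sqrt(u_A^2 + u_B^2) = sqrt(0.17894427^2 + 0.14780167^2) = 0.23209133
U = k * uc = 3 * 0.23209133
U = 0.6963

0.6963


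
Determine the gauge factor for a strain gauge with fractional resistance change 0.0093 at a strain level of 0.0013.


GF = (dR/R) / epsilon
= 0.0093 / 0.0013
= 7.1538

7.1538


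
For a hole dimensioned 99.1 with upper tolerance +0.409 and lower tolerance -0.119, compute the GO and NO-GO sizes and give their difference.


GO = nominal - lower_tol (smallest hole = maximum material condition)
GO = 99.1 - 0.119 = 98.981
NO-GO = nominal + upper_tol (largest hole = least material condition)
NO-GO = 99.1 + 0.409 = 99.509
spread = NO-GO - GO = 99.509 - 98.981 = 0.5280

0.5280


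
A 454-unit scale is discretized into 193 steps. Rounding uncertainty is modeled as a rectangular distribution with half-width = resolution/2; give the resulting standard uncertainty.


resolution = range / divisions
resolution = 454 / 193 = 2.3523316
u_res = resolution / (2*sqrt(3))
u_res = 2.3523316 / 3.4641016
u_res = 0.6791

0.6791


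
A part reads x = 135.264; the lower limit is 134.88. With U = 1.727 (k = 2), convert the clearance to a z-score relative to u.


u = U / k = 1.727 / 2 = 0.8635
margin = |LSL - x| = |134.88 - 135.264| = 0.384
z = margin / u = 0.384 / 0.8635
z = 0.4447

0.4447


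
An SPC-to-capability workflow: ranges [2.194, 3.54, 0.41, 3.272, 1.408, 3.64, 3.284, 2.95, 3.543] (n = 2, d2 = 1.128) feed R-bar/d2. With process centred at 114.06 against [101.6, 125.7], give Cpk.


R_bar = (2.194 + 3.54 + 0.41 + 3.272 + 1.408 + 3.64 + 3.284 + 2.95 + 3.543) / 9 = 2.6934444
sigma = R_bar / d2 = 2.6934444 / 1.128 = 2.3878053
Cp = (USL - LSL)/(6*sigma) = (125.7 - 101.6)/(6*2.3878053) = 1.6822
Cpu = (125.7 - 114.06)/(3*2.3878053) = 1.6249
Cpl = (114.06 - 101.6)/(3*2.3878053) = 1.7394
Cpk = min(Cpu, Cpl) = 1.6249

1.6249


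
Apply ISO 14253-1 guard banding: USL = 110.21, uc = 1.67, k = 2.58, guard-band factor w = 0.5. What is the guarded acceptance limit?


U = k * uc = 2.58 * 1.67 = 4.3086
guard band g = w * U = 0.5 * 4.3086 = 2.1543
AL = USL - g = 110.21 - 2.1543
AL = 108.0557

108.0557


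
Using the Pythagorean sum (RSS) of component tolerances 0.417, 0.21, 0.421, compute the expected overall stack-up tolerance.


RSS = sqrt(0.417^2 + 0.21^2 + 0.421^2)
= sqrt(0.39523)
= 0.6287

0.6287


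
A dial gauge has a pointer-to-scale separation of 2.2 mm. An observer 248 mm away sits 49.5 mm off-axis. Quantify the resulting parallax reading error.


error = h * offset / d
= 2.2 * 49.5 / 248
= 0.4391

0.4391


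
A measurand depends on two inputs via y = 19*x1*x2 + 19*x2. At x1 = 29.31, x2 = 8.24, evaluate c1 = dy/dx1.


y = 19*x1*x2 + 19*x2
dy/dx1 = 19*x2
Evaluate at x2 = 8.24: c1 = 19 * 8.24
c1 = 156.5600

156.5600


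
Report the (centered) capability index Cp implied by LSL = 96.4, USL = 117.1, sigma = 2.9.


Cp = (USL - LSL) / (6 * sigma)
= (117.1 - 96.4) / (6 * 2.9)
= 20.7000 / 17.4000
= 1.1897

1.1897


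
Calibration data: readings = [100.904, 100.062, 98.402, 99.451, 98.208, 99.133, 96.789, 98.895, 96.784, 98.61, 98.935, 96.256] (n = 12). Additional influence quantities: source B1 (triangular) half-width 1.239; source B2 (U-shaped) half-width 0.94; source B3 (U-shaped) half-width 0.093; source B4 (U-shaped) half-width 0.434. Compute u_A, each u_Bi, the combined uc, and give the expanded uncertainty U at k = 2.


mean = (100.904 + 100.062 + 98.402 + 99.451 + 98.208 + 99.133 + 96.789 + 98.895 + 96.784 + 98.61 + 98.935 + 96.256) / 12 = 98.53575
s = sqrt(sum((x - mean)^2)/(n-1)) = 1.3773738
u_A = s / sqrt(n) = 1.3773738 / sqrt(12) = 0.39761357
u_B1 = 1.239 / sqrt(6) = 0.50581963
u_B2 = 0.94 / sqrt(2) = 0.66468037
u_B3 = 0.093 / sqrt(2) = 0.065760931
u_B4 = 0.434 / sqrt(2) = 0.30688434
uc = sqrt(0.39761357^2 + 0.50581963^2 + 0.66468037^2 + 0.065760931^2 + 0.30688434^2) = 0.97685851
U = k * uc = 2 * 0.97685851
U = 1.9537

1.9537


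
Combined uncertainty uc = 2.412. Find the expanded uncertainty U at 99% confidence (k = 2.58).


U = k * uc
U = 2.58 * 2.412
U = 6.2230

6.2230


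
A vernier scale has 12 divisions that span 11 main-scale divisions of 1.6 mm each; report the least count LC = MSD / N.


LC = MSD / n_div
= 1.6 / 12
= 0.1333

0.1333


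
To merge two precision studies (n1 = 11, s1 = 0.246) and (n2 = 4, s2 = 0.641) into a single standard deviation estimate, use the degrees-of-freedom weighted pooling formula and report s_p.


s_p = sqrt(((n1-1)*s1^2 + (n2-1)*s2^2) / (n1+n2-2))
numerator = (11-1)*0.246^2 + (4-1)*0.641^2 = 0.60516 + 1.232643 = 1.837803
denominator = 11 + 4 - 2 = 13
s_p^2 = 1.837803 / 13 = 0.14136946
s_p = sqrt(0.14136946) = 0.3760

0.3760


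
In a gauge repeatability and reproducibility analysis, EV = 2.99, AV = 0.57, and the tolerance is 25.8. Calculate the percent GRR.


GRR = sqrt(EV^2 + AV^2) = sqrt(2.99^2 + 0.57^2) = 3.0438463
%GRR = GRR / tol * 100 = 3.0438463 / 25.8 * 100
%GRR = 11.7979

11.7979


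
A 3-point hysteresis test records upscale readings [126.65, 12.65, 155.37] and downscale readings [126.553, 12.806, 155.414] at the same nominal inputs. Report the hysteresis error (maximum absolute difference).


|126.65 - 126.553| = 0.0970
|12.65 - 12.806| = 0.1560
|155.37 - 155.414| = 0.0440
hysteresis = max(diffs) = 0.1560

0.1560


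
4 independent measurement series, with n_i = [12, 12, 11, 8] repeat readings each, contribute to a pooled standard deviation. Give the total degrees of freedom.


nu = sum_i (n_i - 1)
nu = ((12 - 1) + (12 - 1) + (11 - 1) + (8 - 1))
nu = 11 + 11 + 10 + 7
nu = 39

39


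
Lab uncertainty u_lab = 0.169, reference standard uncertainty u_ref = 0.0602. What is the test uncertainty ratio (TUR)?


TUR = u_lab / u_ref
= 0.169 / 0.0602
= 2.8073

2.8073


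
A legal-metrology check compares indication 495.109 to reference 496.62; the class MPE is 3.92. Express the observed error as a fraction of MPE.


e = indication - reference = 495.109 - 496.62 = -1.5110
|e| = 1.5110
ratio = |e| / MPE = 1.5110 / 3.92
ratio = 0.3855

0.3855


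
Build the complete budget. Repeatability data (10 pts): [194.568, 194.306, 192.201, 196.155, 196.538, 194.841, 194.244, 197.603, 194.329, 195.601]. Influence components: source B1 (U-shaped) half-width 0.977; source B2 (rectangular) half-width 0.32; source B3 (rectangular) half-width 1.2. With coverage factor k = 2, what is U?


mean = (194.568 + 194.306 + 192.201 + 196.155 + 196.538 + 194.841 + 194.244 + 197.603 + 194.329 + 195.601) / 10 = 195.0386
s = sqrt(sum((x - mean)^2)/(n-1)) = 1.5044784
u_A = s / sqrt(n) = 1.5044784 / sqrt(10) = 0.47575784
u_B1 = 0.977 / sqrt(2) = 0.69084333
u_B2 = 0.32 / sqrt(3) = 0.18475209
u_B3 = 1.2 / sqrt(3) = 0.69282032
uc = sqrt(0.47575784^2 + 0.69084333^2 + 0.18475209^2 + 0.69282032^2) = 1.1035141
U = k * uc = 2 * 1.1035141
U = 2.2070

2.2070


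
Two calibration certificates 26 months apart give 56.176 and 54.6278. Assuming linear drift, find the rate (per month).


rate = (v2 - v1) / months
= (54.6278 - 56.176) / 26
= -1.5482 / 26
= -0.0595

-0.0595


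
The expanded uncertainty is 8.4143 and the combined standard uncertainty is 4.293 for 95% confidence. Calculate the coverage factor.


k = U / uc
k = 8.4143 / 4.293
k = 1.96

1.96


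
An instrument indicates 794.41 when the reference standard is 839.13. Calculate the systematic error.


Systematic error = measured - true
= 794.41 - 839.13
= -44.7200

-44.7200


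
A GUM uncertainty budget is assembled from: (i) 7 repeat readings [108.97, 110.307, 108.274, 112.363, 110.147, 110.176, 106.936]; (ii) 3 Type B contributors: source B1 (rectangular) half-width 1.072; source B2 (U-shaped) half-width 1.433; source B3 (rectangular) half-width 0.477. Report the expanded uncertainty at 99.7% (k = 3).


mean = (108.97 + 110.307 + 108.274 + 112.363 + 110.147 + 110.176 + 106.936) / 7 = 109.5961429
s = sqrt(sum((x - mean)^2)/(n-1)) = 1.7328671
u_A = s / sqrt(n) = 1.7328671 / sqrt(7) = 0.6549622
u_B1 = 1.072 / sqrt(3) = 0.61891949
u_B2 = 1.433 / sqrt(2) = 1.013284
u_B3 = 0.477 / sqrt(3) = 0.27539608
uc = sqrt(0.6549622^2 + 0.61891949^2 + 1.013284^2 + 0.27539608^2) = 1.3836995
U = k * uc = 3 * 1.3836995
U = 4.1511

4.1511


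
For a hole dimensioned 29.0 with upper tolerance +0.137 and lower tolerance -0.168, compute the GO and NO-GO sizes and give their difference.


GO = nominal - lower_tol (smallest hole = maximum material condition)
GO = 29.0 - 0.168 = 28.832
NO-GO = nominal + upper_tol (largest hole = least material condition)
NO-GO = 29.0 + 0.137 = 29.137
spread = NO-GO - GO = 29.137 - 28.832 = 0.3050

0.3050


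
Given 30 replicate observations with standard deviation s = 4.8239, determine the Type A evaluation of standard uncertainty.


u_A = s / sqrt(n)
u_A = 4.8239 / sqrt(30)
u_A = 4.8239 / 5.4772256
u_A = 0.8807

0.8807


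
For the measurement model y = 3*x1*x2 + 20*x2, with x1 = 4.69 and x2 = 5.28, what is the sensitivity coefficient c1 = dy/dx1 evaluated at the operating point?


y = 3*x1*x2 + 20*x2
dy/dx1 = 3*x2
Evaluate at x2 = 5.28: c1 = 3 * 5.28
c1 = 15.8400

15.8400


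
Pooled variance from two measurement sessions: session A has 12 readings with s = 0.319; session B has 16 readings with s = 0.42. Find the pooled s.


s_p = sqrt(((n1-1)*s1^2 + (n2-1)*s2^2) / (n1+n2-2))
numerator = (12-1)*0.319^2 + (16-1)*0.42^2 = 1.119371 + 2.646 = 3.765371
denominator = 12 + 16 - 2 = 26
s_p^2 = 3.765371 / 26 = 0.14482196
s_p = sqrt(0.14482196) = 0.3806

0.3806


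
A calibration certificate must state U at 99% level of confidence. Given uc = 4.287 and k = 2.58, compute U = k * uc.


U = k * uc
U = 2.58 * 4.287
U = 11.0605

11.0605


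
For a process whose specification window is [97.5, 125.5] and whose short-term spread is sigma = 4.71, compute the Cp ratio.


Cp = (USL - LSL) / (6 * sigma)
= (125.5 - 97.5) / (6 * 4.71)
= 28.0000 / 28.2600
= 0.9908

0.9908


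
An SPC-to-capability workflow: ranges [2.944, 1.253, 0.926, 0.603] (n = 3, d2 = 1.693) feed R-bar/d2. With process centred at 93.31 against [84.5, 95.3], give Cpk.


R_bar = (2.944 + 1.253 + 0.926 + 0.603) / 4 = 1.4315
sigma = R_bar / d2 = 1.4315 / 1.693 = 0.84554046
Cp = (USL - LSL)/(6*sigma) = (95.3 - 84.5)/(6*0.84554046) = 2.1288
Cpu = (95.3 - 93.31)/(3*0.84554046) = 0.7845
Cpl = (93.31 - 84.5)/(3*0.84554046) = 3.4731
Cpk = min(Cpu, Cpl) = 0.7845

0.7845


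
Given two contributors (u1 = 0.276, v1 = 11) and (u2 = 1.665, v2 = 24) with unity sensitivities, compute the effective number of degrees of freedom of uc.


uc = sqrt(u1^2 + u2^2) = sqrt(0.276^2 + 1.665^2) = 1.6877207
v_eff = uc^4 / (u1^4/v1 + u2^4/v2)
= 1.6877207^4 / (0.276^4/11 + 1.665^4/24)
= 8.1133892 / 0.3207455
v_eff = 25.2954

25.2954


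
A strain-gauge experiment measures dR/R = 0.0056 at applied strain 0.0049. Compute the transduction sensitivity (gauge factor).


GF = (dR/R) / epsilon
= 0.0056 / 0.0049
= 1.1429

1.1429


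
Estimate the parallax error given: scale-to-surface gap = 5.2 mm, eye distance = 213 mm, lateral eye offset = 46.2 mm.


error = h * offset / d
= 5.2 * 46.2 / 213
= 1.1279

1.1279


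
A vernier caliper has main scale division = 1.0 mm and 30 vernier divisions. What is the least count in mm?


LC = MSD / n_div
= 1.0 / 30
= 0.0333

0.0333


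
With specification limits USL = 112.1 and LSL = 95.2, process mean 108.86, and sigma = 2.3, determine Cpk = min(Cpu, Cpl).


Cpu = (USL - mean) / (3*sigma) = (112.1 - 108.86) / (3*2.3) = 0.4696
Cpl = (mean - LSL) / (3*sigma) = (108.86 - 95.2) / (3*2.3) = 1.9797
Cpk = min(Cpu, Cpl) = 0.4696

0.4696


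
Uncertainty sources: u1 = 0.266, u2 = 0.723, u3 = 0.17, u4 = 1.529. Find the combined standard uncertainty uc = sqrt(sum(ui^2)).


uc = sqrt(0.266^2 + 0.723^2 + 0.17^2 + 1.529^2)
uc = sqrt(2.960226)
uc = 1.7205

1.7205


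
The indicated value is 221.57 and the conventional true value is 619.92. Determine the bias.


Systematic error = measured - true
= 221.57 - 619.92
= -398.3500

-398.3500


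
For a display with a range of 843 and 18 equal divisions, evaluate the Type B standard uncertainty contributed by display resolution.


resolution = range / divisions
resolution = 843 / 18 = 46.833333
u_res = resolution / (2*sqrt(3))
u_res = 46.833333 / 3.4641016
u_res = 13.5196

13.5196


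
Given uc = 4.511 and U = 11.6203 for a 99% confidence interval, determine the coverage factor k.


k = U / uc
k = 11.6203 / 4.511
k = 2.576

2.576


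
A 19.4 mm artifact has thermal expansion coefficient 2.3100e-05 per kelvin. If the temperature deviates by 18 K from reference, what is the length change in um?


dL = L * alpha * dT
= 19.4 * 2.3100e-05 * 18
= 0.0080665 mm
dL_um = 0.0080665 * 1000 = 8.0665 um

8.0665


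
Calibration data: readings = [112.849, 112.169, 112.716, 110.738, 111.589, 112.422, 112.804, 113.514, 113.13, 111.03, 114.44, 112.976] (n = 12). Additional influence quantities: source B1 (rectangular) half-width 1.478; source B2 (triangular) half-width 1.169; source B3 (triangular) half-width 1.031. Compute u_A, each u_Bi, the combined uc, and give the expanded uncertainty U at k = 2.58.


mean = (112.849 + 112.169 + 112.716 + 110.738 + 111.589 + 112.422 + 112.804 + 113.514 + 113.13 + 111.03 + 114.44 + 112.976) / 12 = 112.5314167
s = sqrt(sum((x - mean)^2)/(n-1)) = 1.0390297
u_A = s / sqrt(n) = 1.0390297 / sqrt(12) = 0.29994204
u_B1 = 1.478 / sqrt(3) = 0.8533237
u_B2 = 1.169 / sqrt(6) = 0.47724225
u_B3 = 1.031 / sqrt(6) = 0.42090399
uc = sqrt(0.29994204^2 + 0.8533237^2 + 0.47724225^2 + 0.42090399^2) = 1.1059145
U = k * uc = 2.58 * 1.1059145
U = 2.8533

2.8533


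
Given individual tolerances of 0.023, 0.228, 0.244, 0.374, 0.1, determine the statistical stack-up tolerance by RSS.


RSS = sqrt(0.023^2 + 0.228^2 + 0.244^2 + 0.374^2 + 0.1^2)
= sqrt(0.261925)
= 0.5118

0.5118


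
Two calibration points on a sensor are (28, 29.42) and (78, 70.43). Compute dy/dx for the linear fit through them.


slope = (y2 - y1) / (x2 - x1)
= (70.43 - 29.42) / (78 - 28)
= 41.0100 / 50
= 0.8202

0.8202


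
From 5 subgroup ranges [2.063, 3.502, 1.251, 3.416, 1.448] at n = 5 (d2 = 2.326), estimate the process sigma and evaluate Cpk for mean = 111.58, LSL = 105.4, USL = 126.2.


R_bar = (2.063 + 3.502 + 1.251 + 3.416 + 1.448) / 5 = 2.336
sigma = R_bar / d2 = 2.336 / 2.326 = 1.0042992
Cp = (USL - LSL)/(6*sigma) = (126.2 - 105.4)/(6*1.0042992) = 3.4518
Cpu = (126.2 - 111.58)/(3*1.0042992) = 4.8525
Cpl = (111.58 - 105.4)/(3*1.0042992) = 2.0512
Cpk = min(Cpu, Cpl) = 2.0512

2.0512


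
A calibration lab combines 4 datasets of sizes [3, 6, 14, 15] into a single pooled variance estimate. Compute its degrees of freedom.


nu = sum_i (n_i - 1)
nu = ((3 - 1) + (6 - 1) + (14 - 1) + (15 - 1))
nu = 2 + 5 + 13 + 14
nu = 34

34


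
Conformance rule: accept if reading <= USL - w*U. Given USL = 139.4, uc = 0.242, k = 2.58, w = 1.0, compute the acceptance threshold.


U = k * uc = 2.58 * 0.242 = 0.62436
guard band g = w * U = 1.0 * 0.62436 = 0.62436
AL = USL - g = 139.4 - 0.62436
AL = 138.7756

138.7756


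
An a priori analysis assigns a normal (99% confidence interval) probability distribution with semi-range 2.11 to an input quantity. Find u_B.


u_B = half_width / 2.576
u_B = 2.11 / 2.576
u_B = 0.8191

0.8191


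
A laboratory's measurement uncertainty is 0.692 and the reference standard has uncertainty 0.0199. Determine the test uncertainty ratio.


TUR = u_lab / u_ref
= 0.692 / 0.0199
= 34.7739

34.7739


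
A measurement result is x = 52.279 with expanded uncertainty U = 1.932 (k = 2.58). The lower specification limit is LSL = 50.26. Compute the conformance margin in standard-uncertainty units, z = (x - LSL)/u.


u = U / k = 1.932 / 2.58 = 0.74883721
margin = |LSL - x| = |50.26 - 52.279| = 2.019
z = margin / u = 2.019 / 0.74883721
z = 2.6962

2.6962


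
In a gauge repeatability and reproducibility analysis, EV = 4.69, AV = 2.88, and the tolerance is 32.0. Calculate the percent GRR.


GRR = sqrt(EV^2 + AV^2) = sqrt(4.69^2 + 2.88^2) = 5.5036806
%GRR = GRR / tol * 100 = 5.5036806 / 32.0 * 100
%GRR = 17.1990

17.1990


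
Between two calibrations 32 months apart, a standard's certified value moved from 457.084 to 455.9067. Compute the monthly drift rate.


rate = (v2 - v1) / months
= (455.9067 - 457.084) / 32
= -1.1773 / 32
= -0.0368

-0.0368


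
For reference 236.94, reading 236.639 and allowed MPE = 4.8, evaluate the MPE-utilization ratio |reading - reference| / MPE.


e = indication - reference = 236.639 - 236.94 = -0.3010
|e| = 0.3010
ratio = |e| / MPE = 0.3010 / 4.8
ratio = 0.0627

0.0627


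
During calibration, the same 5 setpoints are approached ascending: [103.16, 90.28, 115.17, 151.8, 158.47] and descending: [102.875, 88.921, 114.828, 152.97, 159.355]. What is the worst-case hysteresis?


|103.16 - 102.875| = 0.2850
|90.28 - 88.921| = 1.3590
|115.17 - 114.828| = 0.3420
|151.8 - 152.97| = 1.1700
|158.47 - 159.355| = 0.8850
hysteresis = max(diffs) = 1.3590

1.3590


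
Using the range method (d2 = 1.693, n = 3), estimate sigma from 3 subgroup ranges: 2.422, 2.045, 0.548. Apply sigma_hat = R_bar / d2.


R_bar = (2.422 + 2.045 + 0.548) / 3
R_bar = 5.015 / 3 = 1.6716667
sigma_hat = R_bar / d2 = 1.6716667 / 1.693 = 0.9874

0.9874


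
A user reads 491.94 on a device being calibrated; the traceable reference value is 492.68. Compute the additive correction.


Correction = standard - reading
= 492.68 - 491.94
= 0.7400

0.7400


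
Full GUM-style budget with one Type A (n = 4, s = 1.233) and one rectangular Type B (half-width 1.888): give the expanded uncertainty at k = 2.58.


u_A = s / sqrt(n) = 1.233 / sqrt(4) = 0.6165
u_B = half_width / sqrt(3) = 1.888 / sqrt(3) = 1.0900373
uc = sqrt(u_A^2 + u_B^2) = sqrt(0.6165^2 + 1.0900373^2) = 1.2522993
U = k * uc = 2.58 * 1.2522993
U = 3.2309

3.2309


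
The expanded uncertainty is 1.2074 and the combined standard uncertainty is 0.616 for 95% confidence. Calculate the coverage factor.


k = U / uc
k = 1.2074 / 0.616
k = 1.96

1.96


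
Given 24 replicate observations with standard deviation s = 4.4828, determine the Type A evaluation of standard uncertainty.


u_A = s / sqrt(n)
u_A = 4.4828 / sqrt(24)
u_A = 4.4828 / 4.8989795
u_A = 0.9150

0.9150


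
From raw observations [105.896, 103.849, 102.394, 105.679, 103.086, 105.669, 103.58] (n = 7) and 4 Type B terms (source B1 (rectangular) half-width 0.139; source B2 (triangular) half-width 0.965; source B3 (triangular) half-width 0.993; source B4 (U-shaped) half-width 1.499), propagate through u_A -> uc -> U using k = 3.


mean = (105.896 + 103.849 + 102.394 + 105.679 + 103.086 + 105.669 + 103.58) / 7 = 104.3075714
s = sqrt(sum((x - mean)^2)/(n-1)) = 1.4230864
u_A = s / sqrt(n) = 1.4230864 / sqrt(7) = 0.5378761
u_B1 = 0.139 / sqrt(3) = 0.080251687
u_B2 = 0.965 / sqrt(6) = 0.3939596
u_B3 = 0.993 / sqrt(6) = 0.40539055
u_B4 = 1.499 / sqrt(2) = 1.0599531
uc = sqrt(0.5378761^2 + 0.080251687^2 + 0.3939596^2 + 0.40539055^2 + 1.0599531^2) = 1.3186346
U = k * uc = 3 * 1.3186346
U = 3.9559

3.9559


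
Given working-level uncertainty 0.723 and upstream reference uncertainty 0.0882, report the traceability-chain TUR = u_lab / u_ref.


TUR = u_lab / u_ref
= 0.723 / 0.0882
= 8.1973

8.1973


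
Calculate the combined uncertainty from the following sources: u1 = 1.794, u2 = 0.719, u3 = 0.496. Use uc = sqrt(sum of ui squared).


uc = sqrt(1.794^2 + 0.719^2 + 0.496^2)
uc = sqrt(3.981413)
uc = 1.9953

1.9953


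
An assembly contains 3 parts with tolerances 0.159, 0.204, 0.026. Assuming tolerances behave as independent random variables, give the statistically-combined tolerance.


RSS = sqrt(0.159^2 + 0.204^2 + 0.026^2)
= sqrt(0.067573)
= 0.2599

0.2599


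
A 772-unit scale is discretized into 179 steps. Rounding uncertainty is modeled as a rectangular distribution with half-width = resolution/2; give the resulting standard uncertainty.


resolution = range / divisions
resolution = 772 / 179 = 4.3128492
u_res = resolution / (2*sqrt(3))
u_res = 4.3128492 / 3.4641016
u_res = 1.2450

1.2450


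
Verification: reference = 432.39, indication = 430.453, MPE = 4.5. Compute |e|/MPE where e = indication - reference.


e = indication - reference = 430.453 - 432.39 = -1.9370
|e| = 1.9370
ratio = |e| / MPE = 1.9370 / 4.5
ratio = 0.4304

0.4304


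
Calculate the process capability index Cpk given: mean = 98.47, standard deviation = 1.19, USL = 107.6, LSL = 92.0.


Cpu = (USL - mean) / (3*sigma) = (107.6 - 98.47) / (3*1.19) = 2.5574
Cpl = (mean - LSL) / (3*sigma) = (98.47 - 92.0) / (3*1.19) = 1.8123
Cpk = min(Cpu, Cpl) = 1.8123

1.8123


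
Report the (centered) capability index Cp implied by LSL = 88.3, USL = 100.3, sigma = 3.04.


Cp = (USL - LSL) / (6 * sigma)
= (100.3 - 88.3) / (6 * 3.04)
= 12.0000 / 18.2400
= 0.6579

0.6579


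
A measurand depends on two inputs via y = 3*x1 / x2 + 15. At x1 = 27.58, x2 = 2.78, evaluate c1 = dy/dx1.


y = 3*x1 / x2 + 15
dy/dx1 = 3/x2
Evaluate at x2 = 2.78: c1 = 3 / 2.78
c1 = 1.0791

1.0791


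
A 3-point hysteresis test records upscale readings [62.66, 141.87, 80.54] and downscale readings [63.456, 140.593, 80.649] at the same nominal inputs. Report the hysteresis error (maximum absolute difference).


|62.66 - 63.456| = 0.7960
|141.87 - 140.593| = 1.2770
|80.54 - 80.649| = 0.1090
hysteresis = max(diffs) = 1.2770

1.2770


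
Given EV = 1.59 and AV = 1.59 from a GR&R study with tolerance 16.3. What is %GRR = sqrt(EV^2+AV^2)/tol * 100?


GRR = sqrt(EV^2 + AV^2) = sqrt(1.59^2 + 1.59^2) = 2.2485996
%GRR = GRR / tol * 100 = 2.2485996 / 16.3 * 100
%GRR = 13.7951

13.7951


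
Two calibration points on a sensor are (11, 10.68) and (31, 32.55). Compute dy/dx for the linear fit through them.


slope = (y2 - y1) / (x2 - x1)
= (32.55 - 10.68) / (31 - 11)
= 21.8700 / 20
= 1.0935

1.0935


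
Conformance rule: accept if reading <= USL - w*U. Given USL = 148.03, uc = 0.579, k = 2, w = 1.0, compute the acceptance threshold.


U = k * uc = 2 * 0.579 = 1.158
guard band g = w * U = 1.0 * 1.158 = 1.158
AL = USL - g = 148.03 - 1.158
AL = 146.8720

146.8720


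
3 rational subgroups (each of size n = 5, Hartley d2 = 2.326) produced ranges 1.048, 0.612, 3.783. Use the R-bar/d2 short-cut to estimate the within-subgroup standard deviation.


R_bar = (1.048 + 0.612 + 3.783) / 3
R_bar = 5.443 / 3 = 1.8143333
sigma_hat = R_bar / d2 = 1.8143333 / 2.326 = 0.7800

0.7800


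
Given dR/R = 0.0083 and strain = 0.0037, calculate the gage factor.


GF = (dR/R) / epsilon
= 0.0083 / 0.0037
= 2.2432

2.2432


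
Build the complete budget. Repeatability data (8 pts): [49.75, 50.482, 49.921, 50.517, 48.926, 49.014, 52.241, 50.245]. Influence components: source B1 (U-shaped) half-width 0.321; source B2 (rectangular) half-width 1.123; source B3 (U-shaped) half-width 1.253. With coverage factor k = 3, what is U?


mean = (49.75 + 50.482 + 49.921 + 50.517 + 48.926 + 49.014 + 52.241 + 50.245) / 8 = 50.137
s = sqrt(sum((x - mean)^2)/(n-1)) = 1.0437556
u_A = s / sqrt(n) = 1.0437556 / sqrt(8) = 0.36902333
u_B1 = 0.321 / sqrt(2) = 0.22698128
u_B2 = 1.123 / sqrt(3) = 0.64836435
u_B3 = 1.253 / sqrt(2) = 0.8860048
uc = sqrt(0.36902333^2 + 0.22698128^2 + 0.64836435^2 + 0.8860048^2) = 1.1802879
U = k * uc = 3 * 1.1802879
U = 3.5409

3.5409


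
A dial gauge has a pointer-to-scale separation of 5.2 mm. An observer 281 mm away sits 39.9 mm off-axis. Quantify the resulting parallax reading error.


error = h * offset / d
= 5.2 * 39.9 / 281
= 0.7384

0.7384


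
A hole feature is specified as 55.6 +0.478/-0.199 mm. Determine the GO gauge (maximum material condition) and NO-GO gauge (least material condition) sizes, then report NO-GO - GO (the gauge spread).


GO = nominal - lower_tol (smallest hole = maximum material condition)
GO = 55.6 - 0.199 = 55.401
NO-GO = nominal + upper_tol (largest hole = least material condition)
NO-GO = 55.6 + 0.478 = 56.078
spread = NO-GO - GO = 56.078 - 55.401 = 0.6770

0.6770


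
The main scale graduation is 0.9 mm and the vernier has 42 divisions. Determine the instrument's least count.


LC = MSD / n_div
= 0.9 / 42
= 0.0214

0.0214


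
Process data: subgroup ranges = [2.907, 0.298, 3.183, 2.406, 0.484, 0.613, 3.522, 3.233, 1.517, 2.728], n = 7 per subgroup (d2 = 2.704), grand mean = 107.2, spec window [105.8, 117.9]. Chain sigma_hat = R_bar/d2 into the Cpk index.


R_bar = (2.907 + 0.298 + 3.183 + 2.406 + 0.484 + 0.613 + 3.522 + 3.233 + 1.517 + 2.728) / 10 = 2.0891
sigma = R_bar / d2 = 2.0891 / 2.704 = 0.77259615
Cp = (USL - LSL)/(6*sigma) = (117.9 - 105.8)/(6*0.77259615) = 2.6102
Cpu = (117.9 - 107.2)/(3*0.77259615) = 4.6165
Cpl = (107.2 - 105.8)/(3*0.77259615) = 0.6040
Cpk = min(Cpu, Cpl) = 0.6040

0.6040


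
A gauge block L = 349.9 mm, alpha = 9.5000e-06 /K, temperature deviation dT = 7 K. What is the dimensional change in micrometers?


dL = L * alpha * dT
= 349.9 * 9.5000e-06 * 7
= 0.0232684 mm
dL_um = 0.0232684 * 1000 = 23.2684 um

23.2684


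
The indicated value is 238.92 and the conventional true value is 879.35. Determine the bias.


Systematic error = measured - true
= 238.92 - 879.35
= -640.4300

-640.4300


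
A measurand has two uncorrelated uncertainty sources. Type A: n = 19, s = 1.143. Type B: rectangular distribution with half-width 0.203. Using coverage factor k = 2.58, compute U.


u_A = s / sqrt(n) = 1.143 / sqrt(19) = 0.26222218
u_B = half_width / sqrt(3) = 0.203 / sqrt(3) = 0.1172021
uc = sqrt(u_A^2 + u_B^2) = sqrt(0.26222218^2 + 0.1172021^2) = 0.28722257
U = k * uc = 2.58 * 0.28722257
U = 0.7410

0.7410


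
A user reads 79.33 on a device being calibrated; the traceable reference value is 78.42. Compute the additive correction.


Correction = standard - reading
= 78.42 - 79.33
= -0.9100

-0.9100
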